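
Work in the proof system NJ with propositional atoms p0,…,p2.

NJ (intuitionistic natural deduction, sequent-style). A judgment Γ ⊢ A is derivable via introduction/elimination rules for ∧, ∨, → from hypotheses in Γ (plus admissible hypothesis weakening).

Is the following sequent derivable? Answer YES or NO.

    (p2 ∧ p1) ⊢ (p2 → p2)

Derivation (root first):
[→I] (p2 ∧ p1) ⊢ (p2 → p2)
  [Wk] p2, (p2 ∧ p1) ⊢ p2
    [Ax] p2 ⊢ p2

Result: YES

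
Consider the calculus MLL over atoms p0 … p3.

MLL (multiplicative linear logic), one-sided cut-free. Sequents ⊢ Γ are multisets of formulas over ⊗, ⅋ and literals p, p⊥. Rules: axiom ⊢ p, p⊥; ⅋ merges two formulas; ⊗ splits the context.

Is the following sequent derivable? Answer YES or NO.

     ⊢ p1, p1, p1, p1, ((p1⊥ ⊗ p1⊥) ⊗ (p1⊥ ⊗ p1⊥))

Derivation trace:
[⊗]  ⊢ p1, p1, p1, p1, ((p1⊥ ⊗ p1⊥) ⊗ (p1⊥ ⊗ p1⊥))
  [⊗]  ⊢ p1, p1, (p1⊥ ⊗ p1⊥)
    [Ax]  ⊢ p1, p1⊥
    [Ax]  ⊢ p1, p1⊥
  [⊗]  ⊢ p1, p1, (p1⊥ ⊗ p1⊥)
    [Ax]  ⊢ p1, p1⊥
    [Ax]  ⊢ p1, p1⊥

Result: YES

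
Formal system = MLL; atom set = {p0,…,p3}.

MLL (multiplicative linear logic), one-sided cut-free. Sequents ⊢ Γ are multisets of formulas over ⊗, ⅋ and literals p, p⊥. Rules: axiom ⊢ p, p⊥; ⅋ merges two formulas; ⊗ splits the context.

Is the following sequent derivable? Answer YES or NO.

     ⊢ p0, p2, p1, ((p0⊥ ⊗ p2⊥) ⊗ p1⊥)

Proof tree:
[⊗]  ⊢ p0, p2, p1, ((p0⊥ ⊗ p2⊥) ⊗ p1⊥)
  [⊗]  ⊢ p0, p2, (p0⊥ ⊗ p2⊥)
    [Ax]  ⊢ p0, p0⊥
    [Ax]  ⊢ p2, p2⊥
  [Ax]  ⊢ p1, p1⊥

Result: YES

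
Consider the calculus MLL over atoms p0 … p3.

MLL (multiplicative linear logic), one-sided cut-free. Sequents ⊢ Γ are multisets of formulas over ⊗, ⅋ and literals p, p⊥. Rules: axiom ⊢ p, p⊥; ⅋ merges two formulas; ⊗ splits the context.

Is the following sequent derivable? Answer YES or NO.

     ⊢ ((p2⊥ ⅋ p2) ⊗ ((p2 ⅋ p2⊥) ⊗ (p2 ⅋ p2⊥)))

Derivation (root first):
[⊗]  ⊢ ((p2⊥ ⅋ p2) ⊗ ((p2 ⅋ p2⊥) ⊗ (p2 ⅋ p2⊥)))
  [⅋]  ⊢ (p2⊥ ⅋ p2)
    [Ax]  ⊢ p2, p2⊥
  [⊗]  ⊢ ((p2 ⅋ p2⊥) ⊗ (p2 ⅋ p2⊥))
    [⅋]  ⊢ (p2 ⅋ p2⊥)
      [Ax]  ⊢ p2, p2⊥
    [⅋]  ⊢ (p2 ⅋ p2⊥)
      [Ax]  ⊢ p2, p2⊥

Result: YES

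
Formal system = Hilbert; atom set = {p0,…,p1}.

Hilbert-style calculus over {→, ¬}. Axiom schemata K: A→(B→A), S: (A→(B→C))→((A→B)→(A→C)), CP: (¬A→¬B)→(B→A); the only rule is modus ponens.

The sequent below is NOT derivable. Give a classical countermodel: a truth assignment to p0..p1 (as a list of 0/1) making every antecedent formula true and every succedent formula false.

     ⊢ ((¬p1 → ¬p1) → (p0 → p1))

Truth-table refutation:
  v=00: Γ:[] Δ:[((¬p1 → ¬p1) → (p0 → p1))=T] refutes=False
  v=01: Γ:[] Δ:[((¬p1 → ¬p1) → (p0 → p1))=T] refutes=False
  v=10: Γ:[] Δ:[((¬p1 → ¬p1) → (p0 → p1))=F] refutes=True  ← countermodel

Result: [1, 0]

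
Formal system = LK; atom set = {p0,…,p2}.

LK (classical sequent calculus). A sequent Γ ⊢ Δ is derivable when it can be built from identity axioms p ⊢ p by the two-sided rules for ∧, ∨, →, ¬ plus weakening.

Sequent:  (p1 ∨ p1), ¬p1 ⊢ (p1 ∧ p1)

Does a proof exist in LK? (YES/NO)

Derivation trace:
[¬L] (p1 ∨ p1), ¬p1 ⊢ (p1 ∧ p1)
  [∨L] (p1 ∨ p1) ⊢ p1, (p1 ∧ p1)
    [∧R] p1 ⊢ p1, (p1 ∧ p1)
      [WR] p1 ⊢ p1, p1
        [Ax] p1 ⊢ p1
      [Ax] p1 ⊢ p1
    [Ax] p1 ⊢ p1

Result: YES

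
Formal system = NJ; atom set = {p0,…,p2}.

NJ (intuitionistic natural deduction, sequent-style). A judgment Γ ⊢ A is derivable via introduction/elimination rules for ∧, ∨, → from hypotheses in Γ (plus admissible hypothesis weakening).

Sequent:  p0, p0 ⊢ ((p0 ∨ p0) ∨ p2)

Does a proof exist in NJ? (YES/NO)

Proof tree:
[∨I₁] p0, p0 ⊢ ((p0 ∨ p0) ∨ p2)
  [Wk] p0, p0 ⊢ (p0 ∨ p0)
    [∨I₁] p0 ⊢ (p0 ∨ p0)
      [Ax] p0 ⊢ p0

Result: YES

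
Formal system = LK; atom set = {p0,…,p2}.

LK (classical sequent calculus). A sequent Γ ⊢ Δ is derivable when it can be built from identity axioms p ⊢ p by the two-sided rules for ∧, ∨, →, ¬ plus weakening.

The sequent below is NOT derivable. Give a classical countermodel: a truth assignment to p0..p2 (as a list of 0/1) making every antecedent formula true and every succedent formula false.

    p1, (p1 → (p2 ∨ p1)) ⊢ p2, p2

Search for a countermodel by truth-table:
  v=000: Γ:[p1=F, (p1 → (p2 ∨ p1))=T] Δ:[p2=F, p2=F] refutes=False
  v=001: Γ:[p1=F, (p1 → (p2 ∨ p1))=T] Δ:[p2=T, p2=T] refutes=False
  v=010: Γ:[p1=T, (p1 → (p2 ∨ p1))=T] Δ:[p2=F, p2=F] refutes=True  ← countermodel

Result: [0, 1, 0]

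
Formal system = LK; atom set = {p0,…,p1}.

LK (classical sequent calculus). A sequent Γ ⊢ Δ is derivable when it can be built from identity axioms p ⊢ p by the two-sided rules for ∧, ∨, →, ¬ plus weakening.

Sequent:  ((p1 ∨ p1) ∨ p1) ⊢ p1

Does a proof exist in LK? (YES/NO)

Derivation (root first):
[∨L] ((p1 ∨ p1) ∨ p1) ⊢ p1
  [∨L] (p1 ∨ p1) ⊢ p1
    [Ax] p1 ⊢ p1
    [Ax] p1 ⊢ p1
  [Ax] p1 ⊢ p1

Result: YES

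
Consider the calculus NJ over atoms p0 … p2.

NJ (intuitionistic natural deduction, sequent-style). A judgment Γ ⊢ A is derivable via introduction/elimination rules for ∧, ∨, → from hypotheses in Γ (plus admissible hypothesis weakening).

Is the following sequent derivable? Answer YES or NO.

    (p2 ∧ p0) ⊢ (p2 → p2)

Derivation (root first):
[Wk] (p2 ∧ p0) ⊢ (p2 → p2)
  [→I]  ⊢ (p2 → p2)
    [Ax] p2 ⊢ p2

Result: YES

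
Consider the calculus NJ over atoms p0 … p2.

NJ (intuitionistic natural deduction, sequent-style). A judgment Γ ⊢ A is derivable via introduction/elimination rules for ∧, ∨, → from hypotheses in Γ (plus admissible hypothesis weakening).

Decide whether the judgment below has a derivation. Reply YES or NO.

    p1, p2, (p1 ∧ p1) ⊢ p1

Derivation (root first):
[Wk] p1, p2, (p1 ∧ p1) ⊢ p1
  [Wk] p1, p2 ⊢ p1
    [Ax] p1 ⊢ p1

Result: YES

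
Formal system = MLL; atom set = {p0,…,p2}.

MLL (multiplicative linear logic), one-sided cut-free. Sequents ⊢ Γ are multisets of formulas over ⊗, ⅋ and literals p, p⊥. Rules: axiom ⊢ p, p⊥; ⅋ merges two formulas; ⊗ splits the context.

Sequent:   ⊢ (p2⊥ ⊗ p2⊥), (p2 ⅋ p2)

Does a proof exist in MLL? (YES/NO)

Derivation (root first):
[⅋]  ⊢ (p2⊥ ⊗ p2⊥), (p2 ⅋ p2)
  [⊗]  ⊢ p2, p2, (p2⊥ ⊗ p2⊥)
    [Ax]  ⊢ p2, p2⊥
    [Ax]  ⊢ p2, p2⊥

Result: YES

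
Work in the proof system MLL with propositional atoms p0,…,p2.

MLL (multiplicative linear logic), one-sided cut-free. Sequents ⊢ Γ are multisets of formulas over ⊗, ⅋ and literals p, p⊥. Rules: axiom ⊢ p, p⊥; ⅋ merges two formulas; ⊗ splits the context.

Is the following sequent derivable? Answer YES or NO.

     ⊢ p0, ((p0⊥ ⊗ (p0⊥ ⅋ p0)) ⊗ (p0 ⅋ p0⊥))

Derivation (root first):
[⊗]  ⊢ p0, ((p0⊥ ⊗ (p0⊥ ⅋ p0)) ⊗ (p0 ⅋ p0⊥))
  [⊗]  ⊢ p0, (p0⊥ ⊗ (p0⊥ ⅋ p0))
    [Ax]  ⊢ p0, p0⊥
    [⅋]  ⊢ (p0⊥ ⅋ p0)
      [Ax]  ⊢ p0, p0⊥
  [⅋]  ⊢ (p0 ⅋ p0⊥)
    [Ax]  ⊢ p0, p0⊥

Result: YES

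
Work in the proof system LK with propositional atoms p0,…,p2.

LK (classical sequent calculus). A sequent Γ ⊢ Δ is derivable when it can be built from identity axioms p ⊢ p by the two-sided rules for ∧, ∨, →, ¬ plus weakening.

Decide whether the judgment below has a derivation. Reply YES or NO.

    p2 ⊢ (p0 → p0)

Derivation (root first):
[WL] p2 ⊢ (p0 → p0)
  [→R]  ⊢ (p0 → p0)
    [Ax] p0 ⊢ p0

Result: YES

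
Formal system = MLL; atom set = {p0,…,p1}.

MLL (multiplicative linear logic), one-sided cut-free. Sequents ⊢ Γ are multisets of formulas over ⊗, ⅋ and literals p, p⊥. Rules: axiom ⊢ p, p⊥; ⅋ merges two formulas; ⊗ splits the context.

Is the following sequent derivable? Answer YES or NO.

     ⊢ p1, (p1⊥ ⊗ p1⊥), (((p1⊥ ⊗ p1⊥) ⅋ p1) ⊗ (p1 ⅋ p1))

Derivation (root first):
[⊗]  ⊢ p1, (p1⊥ ⊗ p1⊥), (((p1⊥ ⊗ p1⊥) ⅋ p1) ⊗ (p1 ⅋ p1))
  [⅋]  ⊢ p1, ((p1⊥ ⊗ p1⊥) ⅋ p1)
    [⊗]  ⊢ p1, p1, (p1⊥ ⊗ p1⊥)
      [Ax]  ⊢ p1, p1⊥
      [Ax]  ⊢ p1, p1⊥
  [⅋]  ⊢ (p1⊥ ⊗ p1⊥), (p1 ⅋ p1)
    [⊗]  ⊢ p1, p1, (p1⊥ ⊗ p1⊥)
      [Ax]  ⊢ p1, p1⊥
      [Ax]  ⊢ p1, p1⊥

Result: YES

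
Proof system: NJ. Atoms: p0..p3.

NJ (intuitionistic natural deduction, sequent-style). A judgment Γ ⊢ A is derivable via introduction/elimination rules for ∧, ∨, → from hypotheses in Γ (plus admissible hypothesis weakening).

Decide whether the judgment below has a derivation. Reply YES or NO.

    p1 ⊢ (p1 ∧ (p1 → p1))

Derivation trace:
[∧I] p1 ⊢ (p1 ∧ (p1 → p1))
  [Ax] p1 ⊢ p1
  [→I]  ⊢ (p1 → p1)
    [Ax] p1 ⊢ p1

Result: YES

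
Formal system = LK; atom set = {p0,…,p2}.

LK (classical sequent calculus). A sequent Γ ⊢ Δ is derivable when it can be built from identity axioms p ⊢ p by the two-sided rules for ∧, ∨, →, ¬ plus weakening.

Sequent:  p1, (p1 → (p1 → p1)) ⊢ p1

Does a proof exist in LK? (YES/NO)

Proof tree:
[→L] p1, (p1 → (p1 → p1)) ⊢ p1
  [Ax] p1 ⊢ p1
  [→L] p1, (p1 → p1) ⊢ p1
    [Ax] p1 ⊢ p1
    [Ax] p1 ⊢ p1

Result: YES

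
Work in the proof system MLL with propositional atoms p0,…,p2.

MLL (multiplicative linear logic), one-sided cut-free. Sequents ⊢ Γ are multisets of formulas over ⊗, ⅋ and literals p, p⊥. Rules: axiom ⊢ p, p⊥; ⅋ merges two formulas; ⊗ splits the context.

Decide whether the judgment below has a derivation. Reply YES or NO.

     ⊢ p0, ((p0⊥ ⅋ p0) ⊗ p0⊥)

Derivation trace:
[⊗]  ⊢ p0, ((p0⊥ ⅋ p0) ⊗ p0⊥)
  [⅋]  ⊢ (p0⊥ ⅋ p0)
    [Ax]  ⊢ p0, p0⊥
  [Ax]  ⊢ p0, p0⊥

Result: YES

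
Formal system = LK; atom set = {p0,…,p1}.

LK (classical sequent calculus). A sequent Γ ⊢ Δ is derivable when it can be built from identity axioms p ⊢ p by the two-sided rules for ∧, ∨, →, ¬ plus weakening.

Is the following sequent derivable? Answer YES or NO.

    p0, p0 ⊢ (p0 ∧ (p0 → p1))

Enumerate valuations to refute Γ ⊢ Δ:
  v=00: Γ:[p0=F, p0=F] Δ:[(p0 ∧ (p0 → p1))=F] refutes=False
  v=01: Γ:[p0=F, p0=F] Δ:[(p0 ∧ (p0 → p1))=F] refutes=False
  v=10: Γ:[p0=T, p0=T] Δ:[(p0 ∧ (p0 → p1))=F] refutes=True  ← countermodel

Result: NO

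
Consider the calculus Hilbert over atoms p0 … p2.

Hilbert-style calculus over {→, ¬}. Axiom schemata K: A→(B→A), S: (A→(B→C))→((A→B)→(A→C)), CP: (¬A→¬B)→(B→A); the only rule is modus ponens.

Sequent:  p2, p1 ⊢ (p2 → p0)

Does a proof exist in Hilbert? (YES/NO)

Truth-table refutation:
  v=000: Γ:[p2=F, p1=F] Δ:[(p2 → p0)=T] refutes=False
  v=001: Γ:[p2=T, p1=F] Δ:[(p2 → p0)=F] refutes=False
  v=010: Γ:[p2=F, p1=T] Δ:[(p2 → p0)=T] refutes=False
  v=011: Γ:[p2=T, p1=T] Δ:[(p2 → p0)=F] refutes=True  ← countermodel

Result: NO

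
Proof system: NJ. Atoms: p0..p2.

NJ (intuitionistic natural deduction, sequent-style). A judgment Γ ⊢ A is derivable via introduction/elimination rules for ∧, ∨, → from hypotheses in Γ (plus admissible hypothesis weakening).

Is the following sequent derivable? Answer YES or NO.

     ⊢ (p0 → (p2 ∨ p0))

Derivation (root first):
[→I]  ⊢ (p0 → (p2 ∨ p0))
  [∨I₂] p0 ⊢ (p2 ∨ p0)
    [Ax] p0 ⊢ p0

Result: YES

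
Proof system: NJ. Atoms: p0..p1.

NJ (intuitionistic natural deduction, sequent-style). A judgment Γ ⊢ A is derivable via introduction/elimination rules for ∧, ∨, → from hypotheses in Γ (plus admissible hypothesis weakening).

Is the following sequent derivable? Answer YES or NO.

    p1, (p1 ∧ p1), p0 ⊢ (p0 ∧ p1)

Derivation trace:
[∧I] p1, (p1 ∧ p1), p0 ⊢ (p0 ∧ p1)
  [Ax] p0 ⊢ p0
  [Wk] p1, (p1 ∧ p1) ⊢ p1
    [Ax] p1 ⊢ p1

Result: YES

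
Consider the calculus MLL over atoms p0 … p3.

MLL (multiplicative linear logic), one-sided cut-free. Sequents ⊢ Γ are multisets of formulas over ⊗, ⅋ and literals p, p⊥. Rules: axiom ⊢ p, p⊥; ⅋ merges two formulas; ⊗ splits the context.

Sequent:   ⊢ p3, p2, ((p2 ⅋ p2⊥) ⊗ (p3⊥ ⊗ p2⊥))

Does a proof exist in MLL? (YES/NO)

Derivation (root first):
[⊗]  ⊢ p3, p2, ((p2 ⅋ p2⊥) ⊗ (p3⊥ ⊗ p2⊥))
  [⅋]  ⊢ (p2 ⅋ p2⊥)
    [Ax]  ⊢ p2, p2⊥
  [⊗]  ⊢ p3, p2, (p3⊥ ⊗ p2⊥)
    [Ax]  ⊢ p3, p3⊥
    [Ax]  ⊢ p2, p2⊥

Result: YES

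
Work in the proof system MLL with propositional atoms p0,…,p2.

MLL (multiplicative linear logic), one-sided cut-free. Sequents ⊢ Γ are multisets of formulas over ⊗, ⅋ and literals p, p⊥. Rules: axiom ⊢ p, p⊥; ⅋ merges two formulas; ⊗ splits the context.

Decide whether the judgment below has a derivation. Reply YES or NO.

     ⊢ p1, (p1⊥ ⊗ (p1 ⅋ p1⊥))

Derivation trace:
[⊗]  ⊢ p1, (p1⊥ ⊗ (p1 ⅋ p1⊥))
  [Ax]  ⊢ p1, p1⊥
  [⅋]  ⊢ (p1 ⅋ p1⊥)
    [Ax]  ⊢ p1, p1⊥

Result: YES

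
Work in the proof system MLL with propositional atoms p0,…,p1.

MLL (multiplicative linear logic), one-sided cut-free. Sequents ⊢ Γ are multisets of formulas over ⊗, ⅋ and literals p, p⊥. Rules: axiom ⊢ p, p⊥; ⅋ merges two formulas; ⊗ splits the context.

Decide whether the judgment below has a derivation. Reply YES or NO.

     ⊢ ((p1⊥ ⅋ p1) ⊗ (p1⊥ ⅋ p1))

Derivation trace:
[⊗]  ⊢ ((p1⊥ ⅋ p1) ⊗ (p1⊥ ⅋ p1))
  [⅋]  ⊢ (p1⊥ ⅋ p1)
    [Ax]  ⊢ p1, p1⊥
  [⅋]  ⊢ (p1⊥ ⅋ p1)
    [Ax]  ⊢ p1, p1⊥

Result: YES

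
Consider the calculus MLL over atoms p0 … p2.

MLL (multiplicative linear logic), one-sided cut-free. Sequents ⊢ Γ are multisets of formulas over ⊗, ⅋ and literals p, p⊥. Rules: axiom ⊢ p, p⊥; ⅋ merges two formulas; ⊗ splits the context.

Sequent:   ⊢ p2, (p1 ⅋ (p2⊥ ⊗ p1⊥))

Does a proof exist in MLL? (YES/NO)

Proof tree:
[⅋]  ⊢ p2, (p1 ⅋ (p2⊥ ⊗ p1⊥))
  [⊗]  ⊢ p2, p1, (p2⊥ ⊗ p1⊥)
    [Ax]  ⊢ p2, p2⊥
    [Ax]  ⊢ p1, p1⊥

Result: YES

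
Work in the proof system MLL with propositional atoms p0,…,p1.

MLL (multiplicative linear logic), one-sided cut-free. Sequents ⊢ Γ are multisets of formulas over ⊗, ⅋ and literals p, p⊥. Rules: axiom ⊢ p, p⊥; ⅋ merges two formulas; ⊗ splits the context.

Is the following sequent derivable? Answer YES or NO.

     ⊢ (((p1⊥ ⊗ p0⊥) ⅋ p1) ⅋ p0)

Derivation trace:
[⅋]  ⊢ (((p1⊥ ⊗ p0⊥) ⅋ p1) ⅋ p0)
  [⅋]  ⊢ p0, ((p1⊥ ⊗ p0⊥) ⅋ p1)
    [⊗]  ⊢ p1, p0, (p1⊥ ⊗ p0⊥)
      [Ax]  ⊢ p1, p1⊥
      [Ax]  ⊢ p0, p0⊥

Result: YES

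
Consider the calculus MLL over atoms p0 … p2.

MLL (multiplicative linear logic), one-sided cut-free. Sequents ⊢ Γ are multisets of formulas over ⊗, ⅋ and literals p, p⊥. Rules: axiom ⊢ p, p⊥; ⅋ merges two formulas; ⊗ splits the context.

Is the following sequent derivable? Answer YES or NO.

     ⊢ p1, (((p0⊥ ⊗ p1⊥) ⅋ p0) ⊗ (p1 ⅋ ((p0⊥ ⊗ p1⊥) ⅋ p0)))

Derivation trace:
[⊗]  ⊢ p1, (((p0⊥ ⊗ p1⊥) ⅋ p0) ⊗ (p1 ⅋ ((p0⊥ ⊗ p1⊥) ⅋ p0)))
  [⅋]  ⊢ p1, ((p0⊥ ⊗ p1⊥) ⅋ p0)
    [⊗]  ⊢ p0, p1, (p0⊥ ⊗ p1⊥)
      [Ax]  ⊢ p0, p0⊥
      [Ax]  ⊢ p1, p1⊥
  [⅋]  ⊢ (p1 ⅋ ((p0⊥ ⊗ p1⊥) ⅋ p0))
    [⅋]  ⊢ p1, ((p0⊥ ⊗ p1⊥) ⅋ p0)
      [⊗]  ⊢ p0, p1, (p0⊥ ⊗ p1⊥)
        [Ax]  ⊢ p0, p0⊥
        [Ax]  ⊢ p1, p1⊥

Result: YES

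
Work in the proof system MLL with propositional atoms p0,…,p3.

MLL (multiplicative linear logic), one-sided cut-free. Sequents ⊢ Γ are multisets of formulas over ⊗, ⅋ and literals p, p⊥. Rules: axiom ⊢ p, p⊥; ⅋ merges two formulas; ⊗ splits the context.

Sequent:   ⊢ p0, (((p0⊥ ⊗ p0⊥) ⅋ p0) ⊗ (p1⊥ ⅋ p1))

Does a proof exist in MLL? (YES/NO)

Derivation trace:
[⊗]  ⊢ p0, (((p0⊥ ⊗ p0⊥) ⅋ p0) ⊗ (p1⊥ ⅋ p1))
  [⅋]  ⊢ p0, ((p0⊥ ⊗ p0⊥) ⅋ p0)
    [⊗]  ⊢ p0, p0, (p0⊥ ⊗ p0⊥)
      [Ax]  ⊢ p0, p0⊥
      [Ax]  ⊢ p0, p0⊥
  [⅋]  ⊢ (p1⊥ ⅋ p1)
    [Ax]  ⊢ p1, p1⊥

Result: YES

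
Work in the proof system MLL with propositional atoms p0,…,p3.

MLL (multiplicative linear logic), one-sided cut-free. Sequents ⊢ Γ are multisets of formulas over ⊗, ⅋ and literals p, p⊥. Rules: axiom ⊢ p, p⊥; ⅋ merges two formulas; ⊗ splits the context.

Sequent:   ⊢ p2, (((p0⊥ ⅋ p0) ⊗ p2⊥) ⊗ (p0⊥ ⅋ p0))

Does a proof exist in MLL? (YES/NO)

Derivation trace:
[⊗]  ⊢ p2, (((p0⊥ ⅋ p0) ⊗ p2⊥) ⊗ (p0⊥ ⅋ p0))
  [⊗]  ⊢ p2, ((p0⊥ ⅋ p0) ⊗ p2⊥)
    [⅋]  ⊢ (p0⊥ ⅋ p0)
      [Ax]  ⊢ p0, p0⊥
    [Ax]  ⊢ p2, p2⊥
  [⅋]  ⊢ (p0⊥ ⅋ p0)
    [Ax]  ⊢ p0, p0⊥

Result: YES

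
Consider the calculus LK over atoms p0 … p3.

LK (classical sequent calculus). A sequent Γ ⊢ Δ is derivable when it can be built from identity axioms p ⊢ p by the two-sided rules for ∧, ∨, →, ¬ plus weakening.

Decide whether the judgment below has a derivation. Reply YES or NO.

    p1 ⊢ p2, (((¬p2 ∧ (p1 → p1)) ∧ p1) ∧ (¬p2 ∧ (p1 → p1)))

Proof tree:
[∧R] p1 ⊢ p2, (((¬p2 ∧ (p1 → p1)) ∧ p1) ∧ (¬p2 ∧ (p1 → p1)))
  [∧R] p1 ⊢ p2, ((¬p2 ∧ (p1 → p1)) ∧ p1)
    [∧R]  ⊢ p2, (¬p2 ∧ (p1 → p1))
      [¬R]  ⊢ p2, ¬p2
        [Ax] p2 ⊢ p2
      [→R]  ⊢ (p1 → p1)
        [Ax] p1 ⊢ p1
    [Ax] p1 ⊢ p1
  [∧R]  ⊢ p2, (¬p2 ∧ (p1 → p1))
    [¬R]  ⊢ p2, ¬p2
      [Ax] p2 ⊢ p2
    [→R]  ⊢ (p1 → p1)
      [Ax] p1 ⊢ p1

Result: YES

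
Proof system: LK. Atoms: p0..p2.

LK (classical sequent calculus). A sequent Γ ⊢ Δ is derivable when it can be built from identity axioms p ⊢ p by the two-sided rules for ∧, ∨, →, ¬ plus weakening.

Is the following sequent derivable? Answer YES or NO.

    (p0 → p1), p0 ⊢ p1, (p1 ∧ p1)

Derivation (root first):
[∧R] (p0 → p1), p0 ⊢ p1, (p1 ∧ p1)
  [WR] p0, (p0 → p1) ⊢ p1, p1
    [→L] p0, (p0 → p1) ⊢ p1
      [Ax] p0 ⊢ p0
      [WR] p1 ⊢ p1, p1
        [Ax] p1 ⊢ p1
  [WR] p0, (p0 → p1) ⊢ p1, p1
    [→L] p0, (p0 → p1) ⊢ p1
      [Ax] p0 ⊢ p0
      [WR] p1 ⊢ p1, p1
        [Ax] p1 ⊢ p1

Result: YES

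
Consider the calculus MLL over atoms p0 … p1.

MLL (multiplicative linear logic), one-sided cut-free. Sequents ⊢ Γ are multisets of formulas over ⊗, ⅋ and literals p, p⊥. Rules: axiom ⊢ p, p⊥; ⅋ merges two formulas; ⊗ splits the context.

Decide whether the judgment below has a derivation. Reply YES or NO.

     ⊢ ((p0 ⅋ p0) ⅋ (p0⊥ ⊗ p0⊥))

Derivation (root first):
[⅋]  ⊢ ((p0 ⅋ p0) ⅋ (p0⊥ ⊗ p0⊥))
  [⅋]  ⊢ (p0⊥ ⊗ p0⊥), (p0 ⅋ p0)
    [⊗]  ⊢ p0, p0, (p0⊥ ⊗ p0⊥)
      [Ax]  ⊢ p0, p0⊥
      [Ax]  ⊢ p0, p0⊥

Result: YES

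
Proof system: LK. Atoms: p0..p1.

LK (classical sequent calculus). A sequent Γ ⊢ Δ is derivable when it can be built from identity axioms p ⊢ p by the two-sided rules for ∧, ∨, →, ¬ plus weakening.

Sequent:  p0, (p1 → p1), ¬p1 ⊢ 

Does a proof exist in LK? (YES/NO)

Truth-table refutation:
  v=00: Γ:[p0=F, (p1 → p1)=T, ¬p1=T] Δ:[] refutes=False
  v=01: Γ:[p0=F, (p1 → p1)=T, ¬p1=F] Δ:[] refutes=False
  v=10: Γ:[p0=T, (p1 → p1)=T, ¬p1=T] Δ:[] refutes=True  ← countermodel

Result: NO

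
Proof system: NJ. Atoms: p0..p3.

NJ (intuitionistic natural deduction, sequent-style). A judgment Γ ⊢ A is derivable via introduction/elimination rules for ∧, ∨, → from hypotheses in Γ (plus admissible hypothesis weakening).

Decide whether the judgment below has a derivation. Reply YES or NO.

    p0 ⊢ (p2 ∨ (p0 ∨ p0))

Derivation (root first):
[∨I₂] p0 ⊢ (p2 ∨ (p0 ∨ p0))
  [∨I₂] p0 ⊢ (p0 ∨ p0)
    [Ax] p0 ⊢ p0

Result: YES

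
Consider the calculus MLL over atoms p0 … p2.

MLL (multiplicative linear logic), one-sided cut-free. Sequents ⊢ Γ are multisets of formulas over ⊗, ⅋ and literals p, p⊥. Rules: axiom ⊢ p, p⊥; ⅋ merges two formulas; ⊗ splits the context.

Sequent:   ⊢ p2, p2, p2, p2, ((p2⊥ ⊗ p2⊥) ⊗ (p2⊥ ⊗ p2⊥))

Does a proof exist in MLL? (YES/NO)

Derivation (root first):
[⊗]  ⊢ p2, p2, p2, p2, ((p2⊥ ⊗ p2⊥) ⊗ (p2⊥ ⊗ p2⊥))
  [⊗]  ⊢ p2, p2, (p2⊥ ⊗ p2⊥)
    [Ax]  ⊢ p2, p2⊥
    [Ax]  ⊢ p2, p2⊥
  [⊗]  ⊢ p2, p2, (p2⊥ ⊗ p2⊥)
    [Ax]  ⊢ p2, p2⊥
    [Ax]  ⊢ p2, p2⊥

Result: YES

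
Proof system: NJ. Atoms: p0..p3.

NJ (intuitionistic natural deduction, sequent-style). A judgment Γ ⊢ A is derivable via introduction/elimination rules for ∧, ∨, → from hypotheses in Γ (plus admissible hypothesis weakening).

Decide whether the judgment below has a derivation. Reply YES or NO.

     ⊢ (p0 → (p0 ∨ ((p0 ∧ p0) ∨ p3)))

Proof tree:
[→I]  ⊢ (p0 → (p0 ∨ ((p0 ∧ p0) ∨ p3)))
  [∨I₂] p0 ⊢ (p0 ∨ ((p0 ∧ p0) ∨ p3))
    [∨I₁] p0 ⊢ ((p0 ∧ p0) ∨ p3)
      [∧I] p0 ⊢ (p0 ∧ p0)
        [Ax] p0 ⊢ p0
        [Ax] p0 ⊢ p0

Result: YES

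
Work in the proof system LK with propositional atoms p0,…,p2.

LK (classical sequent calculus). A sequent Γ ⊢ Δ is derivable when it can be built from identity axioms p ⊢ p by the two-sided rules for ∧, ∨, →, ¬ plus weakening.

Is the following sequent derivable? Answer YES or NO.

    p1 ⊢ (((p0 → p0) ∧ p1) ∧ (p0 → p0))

Derivation trace:
[∧R] p1 ⊢ (((p0 → p0) ∧ p1) ∧ (p0 → p0))
  [∧R] p1 ⊢ ((p0 → p0) ∧ p1)
    [→R]  ⊢ (p0 → p0)
      [Ax] p0 ⊢ p0
    [Ax] p1 ⊢ p1
  [→R]  ⊢ (p0 → p0)
    [Ax] p0 ⊢ p0

Result: YES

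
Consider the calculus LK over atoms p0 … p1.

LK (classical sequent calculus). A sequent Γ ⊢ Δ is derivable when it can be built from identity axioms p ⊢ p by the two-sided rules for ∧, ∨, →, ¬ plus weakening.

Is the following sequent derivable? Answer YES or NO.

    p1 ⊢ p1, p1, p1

Derivation trace:
[WR] p1 ⊢ p1, p1, p1
  [WR] p1 ⊢ p1, p1
    [Ax] p1 ⊢ p1

Result: YES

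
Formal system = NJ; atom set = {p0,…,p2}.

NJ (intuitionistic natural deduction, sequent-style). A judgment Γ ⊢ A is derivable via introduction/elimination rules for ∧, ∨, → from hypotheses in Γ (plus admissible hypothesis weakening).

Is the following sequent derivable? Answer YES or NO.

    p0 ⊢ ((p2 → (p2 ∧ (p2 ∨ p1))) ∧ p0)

Derivation trace:
[∧I] p0 ⊢ ((p2 → (p2 ∧ (p2 ∨ p1))) ∧ p0)
  [→I]  ⊢ (p2 → (p2 ∧ (p2 ∨ p1)))
    [∧I] p2 ⊢ (p2 ∧ (p2 ∨ p1))
      [Ax] p2 ⊢ p2
      [∨I₁] p2 ⊢ (p2 ∨ p1)
        [Ax] p2 ⊢ p2
  [Ax] p0 ⊢ p0

Result: YES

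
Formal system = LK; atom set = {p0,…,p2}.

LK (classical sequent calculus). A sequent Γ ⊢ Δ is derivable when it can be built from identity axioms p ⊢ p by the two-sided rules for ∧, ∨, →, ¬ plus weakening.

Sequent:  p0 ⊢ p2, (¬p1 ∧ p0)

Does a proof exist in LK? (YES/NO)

Enumerate valuations to refute Γ ⊢ Δ:
  v=000: Γ:[p0=F] Δ:[p2=F, (¬p1 ∧ p0)=F] refutes=False
  v=001: Γ:[p0=F] Δ:[p2=T, (¬p1 ∧ p0)=F] refutes=False
  v=010: Γ:[p0=F] Δ:[p2=F, (¬p1 ∧ p0)=F] refutes=False
  v=011: Γ:[p0=F] Δ:[p2=T, (¬p1 ∧ p0)=F] refutes=False
  v=100: Γ:[p0=T] Δ:[p2=F, (¬p1 ∧ p0)=T] refutes=False
  v=101: Γ:[p0=T] Δ:[p2=T, (¬p1 ∧ p0)=T] refutes=False
  v=110: Γ:[p0=T] Δ:[p2=F, (¬p1 ∧ p0)=F] refutes=True  ← countermodel

Result: NO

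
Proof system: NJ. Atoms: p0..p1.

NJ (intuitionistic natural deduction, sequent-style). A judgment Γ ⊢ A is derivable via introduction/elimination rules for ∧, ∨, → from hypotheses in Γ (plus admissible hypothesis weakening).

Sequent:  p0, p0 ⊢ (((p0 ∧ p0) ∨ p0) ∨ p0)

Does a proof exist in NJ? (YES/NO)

Derivation trace:
[Wk] p0, p0 ⊢ (((p0 ∧ p0) ∨ p0) ∨ p0)
  [∨I₁] p0 ⊢ (((p0 ∧ p0) ∨ p0) ∨ p0)
    [∨I₁] p0 ⊢ ((p0 ∧ p0) ∨ p0)
      [∧I] p0 ⊢ (p0 ∧ p0)
        [Ax] p0 ⊢ p0
        [Ax] p0 ⊢ p0

Result: YES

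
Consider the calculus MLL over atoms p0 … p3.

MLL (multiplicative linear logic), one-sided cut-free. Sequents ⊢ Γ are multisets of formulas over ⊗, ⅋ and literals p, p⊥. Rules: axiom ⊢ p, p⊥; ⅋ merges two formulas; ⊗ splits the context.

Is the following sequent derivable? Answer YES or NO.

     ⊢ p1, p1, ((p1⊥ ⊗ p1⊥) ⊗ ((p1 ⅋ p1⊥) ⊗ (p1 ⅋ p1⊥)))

Proof tree:
[⊗]  ⊢ p1, p1, ((p1⊥ ⊗ p1⊥) ⊗ ((p1 ⅋ p1⊥) ⊗ (p1 ⅋ p1⊥)))
  [⊗]  ⊢ p1, p1, (p1⊥ ⊗ p1⊥)
    [Ax]  ⊢ p1, p1⊥
    [Ax]  ⊢ p1, p1⊥
  [⊗]  ⊢ ((p1 ⅋ p1⊥) ⊗ (p1 ⅋ p1⊥))
    [⅋]  ⊢ (p1 ⅋ p1⊥)
      [Ax]  ⊢ p1, p1⊥
    [⅋]  ⊢ (p1 ⅋ p1⊥)
      [Ax]  ⊢ p1, p1⊥

Result: YES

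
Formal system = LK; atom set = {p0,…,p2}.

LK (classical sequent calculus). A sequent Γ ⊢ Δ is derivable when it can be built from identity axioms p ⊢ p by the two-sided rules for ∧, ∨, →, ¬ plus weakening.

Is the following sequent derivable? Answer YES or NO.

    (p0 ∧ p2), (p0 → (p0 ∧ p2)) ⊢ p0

Proof tree:
[→L] (p0 ∧ p2), (p0 → (p0 ∧ p2)) ⊢ p0
  [∧L] (p0 ∧ p2) ⊢ p0
    [WL] p0, p2 ⊢ p0
      [Ax] p0 ⊢ p0
  [∧L] (p0 ∧ p2) ⊢ p0
    [WL] p0, p2 ⊢ p0
      [Ax] p0 ⊢ p0

Result: YES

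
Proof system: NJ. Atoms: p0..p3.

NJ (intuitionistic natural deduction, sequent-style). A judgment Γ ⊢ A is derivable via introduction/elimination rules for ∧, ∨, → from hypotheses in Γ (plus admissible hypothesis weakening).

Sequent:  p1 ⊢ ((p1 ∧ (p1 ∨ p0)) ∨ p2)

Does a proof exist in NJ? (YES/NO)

Proof tree:
[∨I₁] p1 ⊢ ((p1 ∧ (p1 ∨ p0)) ∨ p2)
  [∧I] p1 ⊢ (p1 ∧ (p1 ∨ p0))
    [Ax] p1 ⊢ p1
    [∨I₁] p1 ⊢ (p1 ∨ p0)
      [Ax] p1 ⊢ p1

Result: YES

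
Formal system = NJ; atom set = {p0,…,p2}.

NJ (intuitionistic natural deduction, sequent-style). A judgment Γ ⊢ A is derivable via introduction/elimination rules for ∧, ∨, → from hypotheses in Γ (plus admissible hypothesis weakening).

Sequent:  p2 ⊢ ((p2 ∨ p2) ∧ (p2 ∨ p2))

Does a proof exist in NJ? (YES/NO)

Derivation trace:
[∧I] p2 ⊢ ((p2 ∨ p2) ∧ (p2 ∨ p2))
  [∨I₁] p2 ⊢ (p2 ∨ p2)
    [Ax] p2 ⊢ p2
  [∨I₁] p2 ⊢ (p2 ∨ p2)
    [Ax] p2 ⊢ p2

Result: YES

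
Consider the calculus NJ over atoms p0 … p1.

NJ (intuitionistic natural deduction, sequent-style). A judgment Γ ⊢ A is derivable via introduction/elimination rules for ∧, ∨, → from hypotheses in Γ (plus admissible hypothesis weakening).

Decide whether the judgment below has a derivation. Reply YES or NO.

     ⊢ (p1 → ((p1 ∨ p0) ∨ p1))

Derivation (root first):
[→I]  ⊢ (p1 → ((p1 ∨ p0) ∨ p1))
  [∨I₁] p1 ⊢ ((p1 ∨ p0) ∨ p1)
    [∨I₁] p1 ⊢ (p1 ∨ p0)
      [Ax] p1 ⊢ p1

Result: YES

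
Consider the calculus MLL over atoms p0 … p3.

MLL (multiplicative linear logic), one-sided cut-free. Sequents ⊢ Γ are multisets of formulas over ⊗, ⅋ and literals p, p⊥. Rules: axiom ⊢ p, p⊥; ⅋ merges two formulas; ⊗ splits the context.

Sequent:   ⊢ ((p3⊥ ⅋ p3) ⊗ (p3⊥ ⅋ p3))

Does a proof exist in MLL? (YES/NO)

Derivation trace:
[⊗]  ⊢ ((p3⊥ ⅋ p3) ⊗ (p3⊥ ⅋ p3))
  [⅋]  ⊢ (p3⊥ ⅋ p3)
    [Ax]  ⊢ p3, p3⊥
  [⅋]  ⊢ (p3⊥ ⅋ p3)
    [Ax]  ⊢ p3, p3⊥

Result: YES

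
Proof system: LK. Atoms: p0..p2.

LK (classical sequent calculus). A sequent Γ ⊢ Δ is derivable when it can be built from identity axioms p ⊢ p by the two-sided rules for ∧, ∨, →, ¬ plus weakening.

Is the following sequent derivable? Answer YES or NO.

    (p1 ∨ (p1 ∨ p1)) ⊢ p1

Derivation (root first):
[∨L] (p1 ∨ (p1 ∨ p1)) ⊢ p1
  [Ax] p1 ⊢ p1
  [∨L] (p1 ∨ p1) ⊢ p1
    [Ax] p1 ⊢ p1
    [Ax] p1 ⊢ p1

Result: YES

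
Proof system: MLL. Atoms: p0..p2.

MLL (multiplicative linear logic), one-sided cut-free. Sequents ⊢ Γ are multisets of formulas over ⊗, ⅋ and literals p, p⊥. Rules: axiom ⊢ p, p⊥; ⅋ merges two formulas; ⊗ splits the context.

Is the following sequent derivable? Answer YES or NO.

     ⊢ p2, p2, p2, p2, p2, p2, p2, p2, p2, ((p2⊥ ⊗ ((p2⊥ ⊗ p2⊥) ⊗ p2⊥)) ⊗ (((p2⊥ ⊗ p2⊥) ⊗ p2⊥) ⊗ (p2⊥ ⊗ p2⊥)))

Derivation (root first):
[⊗]  ⊢ p2, p2, p2, p2, p2, p2, p2, p2, p2, ((p2⊥ ⊗ ((p2⊥ ⊗ p2⊥) ⊗ p2⊥)) ⊗ (((p2⊥ ⊗ p2⊥) ⊗ p2⊥) ⊗ (p2⊥ ⊗ p2⊥)))
  [⊗]  ⊢ p2, p2, p2, p2, (p2⊥ ⊗ ((p2⊥ ⊗ p2⊥) ⊗ p2⊥))
    [Ax]  ⊢ p2, p2⊥
    [⊗]  ⊢ p2, p2, p2, ((p2⊥ ⊗ p2⊥) ⊗ p2⊥)
      [⊗]  ⊢ p2, p2, (p2⊥ ⊗ p2⊥)
        [Ax]  ⊢ p2, p2⊥
        [Ax]  ⊢ p2, p2⊥
      [Ax]  ⊢ p2, p2⊥
  [⊗]  ⊢ p2, p2, p2, p2, p2, (((p2⊥ ⊗ p2⊥) ⊗ p2⊥) ⊗ (p2⊥ ⊗ p2⊥))
    [⊗]  ⊢ p2, p2, p2, ((p2⊥ ⊗ p2⊥) ⊗ p2⊥)
      [⊗]  ⊢ p2, p2, (p2⊥ ⊗ p2⊥)
        [Ax]  ⊢ p2, p2⊥
        [Ax]  ⊢ p2, p2⊥
      [Ax]  ⊢ p2, p2⊥
    [⊗]  ⊢ p2, p2, (p2⊥ ⊗ p2⊥)
      [Ax]  ⊢ p2, p2⊥
      [Ax]  ⊢ p2, p2⊥

Result: YES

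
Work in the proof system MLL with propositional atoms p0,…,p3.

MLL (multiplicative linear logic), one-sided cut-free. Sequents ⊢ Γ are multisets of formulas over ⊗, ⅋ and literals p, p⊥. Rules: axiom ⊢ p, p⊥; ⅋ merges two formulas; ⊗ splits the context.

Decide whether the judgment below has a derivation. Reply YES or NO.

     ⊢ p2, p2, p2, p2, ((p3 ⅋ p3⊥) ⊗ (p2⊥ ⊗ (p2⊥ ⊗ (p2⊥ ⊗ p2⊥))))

Proof tree:
[⊗]  ⊢ p2, p2, p2, p2, ((p3 ⅋ p3⊥) ⊗ (p2⊥ ⊗ (p2⊥ ⊗ (p2⊥ ⊗ p2⊥))))
  [⅋]  ⊢ (p3 ⅋ p3⊥)
    [Ax]  ⊢ p3, p3⊥
  [⊗]  ⊢ p2, p2, p2, p2, (p2⊥ ⊗ (p2⊥ ⊗ (p2⊥ ⊗ p2⊥)))
    [Ax]  ⊢ p2, p2⊥
    [⊗]  ⊢ p2, p2, p2, (p2⊥ ⊗ (p2⊥ ⊗ p2⊥))
      [Ax]  ⊢ p2, p2⊥
      [⊗]  ⊢ p2, p2, (p2⊥ ⊗ p2⊥)
        [Ax]  ⊢ p2, p2⊥
        [Ax]  ⊢ p2, p2⊥

Result: YES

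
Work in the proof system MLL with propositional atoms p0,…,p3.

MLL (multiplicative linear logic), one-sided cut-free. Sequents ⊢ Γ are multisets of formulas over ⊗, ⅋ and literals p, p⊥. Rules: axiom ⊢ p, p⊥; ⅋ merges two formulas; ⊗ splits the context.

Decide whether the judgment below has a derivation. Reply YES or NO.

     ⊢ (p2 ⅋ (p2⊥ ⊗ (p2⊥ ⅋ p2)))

Derivation (root first):
[⅋]  ⊢ (p2 ⅋ (p2⊥ ⊗ (p2⊥ ⅋ p2)))
  [⊗]  ⊢ p2, (p2⊥ ⊗ (p2⊥ ⅋ p2))
    [Ax]  ⊢ p2, p2⊥
    [⅋]  ⊢ (p2⊥ ⅋ p2)
      [Ax]  ⊢ p2, p2⊥

Result: YES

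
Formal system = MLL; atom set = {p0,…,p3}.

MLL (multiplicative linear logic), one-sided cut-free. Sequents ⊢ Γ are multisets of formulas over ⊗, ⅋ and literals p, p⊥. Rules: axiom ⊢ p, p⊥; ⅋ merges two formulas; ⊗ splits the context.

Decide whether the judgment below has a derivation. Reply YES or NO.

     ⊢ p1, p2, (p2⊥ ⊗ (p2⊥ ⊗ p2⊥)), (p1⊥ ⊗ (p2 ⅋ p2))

Derivation trace:
[⊗]  ⊢ p1, p2, (p2⊥ ⊗ (p2⊥ ⊗ p2⊥)), (p1⊥ ⊗ (p2 ⅋ p2))
  [Ax]  ⊢ p1, p1⊥
  [⅋]  ⊢ p2, (p2⊥ ⊗ (p2⊥ ⊗ p2⊥)), (p2 ⅋ p2)
    [⊗]  ⊢ p2, p2, p2, (p2⊥ ⊗ (p2⊥ ⊗ p2⊥))
      [Ax]  ⊢ p2, p2⊥
      [⊗]  ⊢ p2, p2, (p2⊥ ⊗ p2⊥)
        [Ax]  ⊢ p2, p2⊥
        [Ax]  ⊢ p2, p2⊥

Result: YES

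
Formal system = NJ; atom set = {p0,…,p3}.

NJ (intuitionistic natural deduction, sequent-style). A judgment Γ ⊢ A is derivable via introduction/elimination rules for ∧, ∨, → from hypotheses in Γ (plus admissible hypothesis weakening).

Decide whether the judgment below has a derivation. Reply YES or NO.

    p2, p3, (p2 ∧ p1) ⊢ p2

Derivation trace:
[Wk] p2, p3, (p2 ∧ p1) ⊢ p2
  [Wk] p2, p3 ⊢ p2
    [Ax] p2 ⊢ p2

Result: YES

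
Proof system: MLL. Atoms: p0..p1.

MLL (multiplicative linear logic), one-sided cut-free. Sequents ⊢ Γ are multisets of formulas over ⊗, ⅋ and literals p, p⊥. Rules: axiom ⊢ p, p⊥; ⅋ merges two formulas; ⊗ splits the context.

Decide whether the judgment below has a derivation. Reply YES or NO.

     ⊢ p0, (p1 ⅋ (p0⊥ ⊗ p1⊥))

Derivation (root first):
[⅋]  ⊢ p0, (p1 ⅋ (p0⊥ ⊗ p1⊥))
  [⊗]  ⊢ p0, p1, (p0⊥ ⊗ p1⊥)
    [Ax]  ⊢ p0, p0⊥
    [Ax]  ⊢ p1, p1⊥

Result: YES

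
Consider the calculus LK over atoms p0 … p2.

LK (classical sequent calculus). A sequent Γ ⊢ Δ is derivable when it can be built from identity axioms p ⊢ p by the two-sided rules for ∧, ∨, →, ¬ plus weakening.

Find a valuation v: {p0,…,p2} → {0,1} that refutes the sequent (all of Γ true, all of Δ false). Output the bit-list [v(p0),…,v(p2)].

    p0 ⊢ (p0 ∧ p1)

Search for a countermodel by truth-table:
  v=000: Γ:[p0=F] Δ:[(p0 ∧ p1)=F] refutes=False
  v=001: Γ:[p0=F] Δ:[(p0 ∧ p1)=F] refutes=False
  v=010: Γ:[p0=F] Δ:[(p0 ∧ p1)=F] refutes=False
  v=011: Γ:[p0=F] Δ:[(p0 ∧ p1)=F] refutes=False
  v=100: Γ:[p0=T] Δ:[(p0 ∧ p1)=F] refutes=True  ← countermodel

Result: [1, 0, 0]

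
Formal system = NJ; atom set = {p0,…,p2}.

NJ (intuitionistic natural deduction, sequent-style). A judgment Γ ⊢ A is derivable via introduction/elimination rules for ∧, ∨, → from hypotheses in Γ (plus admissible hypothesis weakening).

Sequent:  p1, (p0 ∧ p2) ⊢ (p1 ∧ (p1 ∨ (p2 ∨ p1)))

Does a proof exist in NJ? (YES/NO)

Derivation trace:
[∧I] p1, (p0 ∧ p2) ⊢ (p1 ∧ (p1 ∨ (p2 ∨ p1)))
  [Ax] p1 ⊢ p1
  [∨I₂] p1, (p0 ∧ p2) ⊢ (p1 ∨ (p2 ∨ p1))
    [Wk] p1, (p0 ∧ p2) ⊢ (p2 ∨ p1)
      [∨I₂] p1 ⊢ (p2 ∨ p1)
        [Ax] p1 ⊢ p1

Result: YES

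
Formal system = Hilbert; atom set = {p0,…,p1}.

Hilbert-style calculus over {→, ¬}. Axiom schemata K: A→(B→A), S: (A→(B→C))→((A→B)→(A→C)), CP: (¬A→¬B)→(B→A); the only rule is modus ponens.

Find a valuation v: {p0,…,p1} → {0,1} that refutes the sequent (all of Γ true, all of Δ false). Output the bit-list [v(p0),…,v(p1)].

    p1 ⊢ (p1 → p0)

Enumerate valuations to refute Γ ⊢ Δ:
  v=00: Γ:[p1=F] Δ:[(p1 → p0)=T] refutes=False
  v=01: Γ:[p1=T] Δ:[(p1 → p0)=F] refutes=True  ← countermodel

Result: [0, 1]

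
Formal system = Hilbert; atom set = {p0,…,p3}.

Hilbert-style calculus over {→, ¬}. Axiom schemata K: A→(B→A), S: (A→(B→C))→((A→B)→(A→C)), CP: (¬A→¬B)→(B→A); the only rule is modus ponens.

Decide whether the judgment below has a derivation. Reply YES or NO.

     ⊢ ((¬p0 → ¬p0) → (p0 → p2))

Enumerate valuations to refute Γ ⊢ Δ:
  v=0000: Γ:[] Δ:[((¬p0 → ¬p0) → (p0 → p2))=T] refutes=False
  v=0001: Γ:[] Δ:[((¬p0 → ¬p0) → (p0 → p2))=T] refutes=False
  v=0010: Γ:[] Δ:[((¬p0 → ¬p0) → (p0 → p2))=T] refutes=False
  v=0011: Γ:[] Δ:[((¬p0 → ¬p0) → (p0 → p2))=T] refutes=False
  v=0100: Γ:[] Δ:[((¬p0 → ¬p0) → (p0 → p2))=T] refutes=False
  v=0101: Γ:[] Δ:[((¬p0 → ¬p0) → (p0 → p2))=T] refutes=False
  v=0110: Γ:[] Δ:[((¬p0 → ¬p0) → (p0 → p2))=T] refutes=False
  v=0111: Γ:[] Δ:[((¬p0 → ¬p0) → (p0 → p2))=T] refutes=False
  v=1000: Γ:[] Δ:[((¬p0 → ¬p0) → (p0 → p2))=F] refutes=True  ← countermodel

Result: NO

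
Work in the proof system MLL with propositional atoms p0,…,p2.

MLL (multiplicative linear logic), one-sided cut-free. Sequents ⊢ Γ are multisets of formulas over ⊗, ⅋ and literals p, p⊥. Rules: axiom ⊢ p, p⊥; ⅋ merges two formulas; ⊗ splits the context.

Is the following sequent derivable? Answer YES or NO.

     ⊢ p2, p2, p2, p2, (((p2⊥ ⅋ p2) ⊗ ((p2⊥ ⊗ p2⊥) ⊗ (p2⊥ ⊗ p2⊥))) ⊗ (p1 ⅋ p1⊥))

Derivation trace:
[⊗]  ⊢ p2, p2, p2, p2, (((p2⊥ ⅋ p2) ⊗ ((p2⊥ ⊗ p2⊥) ⊗ (p2⊥ ⊗ p2⊥))) ⊗ (p1 ⅋ p1⊥))
  [⊗]  ⊢ p2, p2, p2, p2, ((p2⊥ ⅋ p2) ⊗ ((p2⊥ ⊗ p2⊥) ⊗ (p2⊥ ⊗ p2⊥)))
    [⅋]  ⊢ (p2⊥ ⅋ p2)
      [Ax]  ⊢ p2, p2⊥
    [⊗]  ⊢ p2, p2, p2, p2, ((p2⊥ ⊗ p2⊥) ⊗ (p2⊥ ⊗ p2⊥))
      [⊗]  ⊢ p2, p2, (p2⊥ ⊗ p2⊥)
        [Ax]  ⊢ p2, p2⊥
        [Ax]  ⊢ p2, p2⊥
      [⊗]  ⊢ p2, p2, (p2⊥ ⊗ p2⊥)
        [Ax]  ⊢ p2, p2⊥
        [Ax]  ⊢ p2, p2⊥
  [⅋]  ⊢ (p1 ⅋ p1⊥)
    [Ax]  ⊢ p1, p1⊥

Result: YES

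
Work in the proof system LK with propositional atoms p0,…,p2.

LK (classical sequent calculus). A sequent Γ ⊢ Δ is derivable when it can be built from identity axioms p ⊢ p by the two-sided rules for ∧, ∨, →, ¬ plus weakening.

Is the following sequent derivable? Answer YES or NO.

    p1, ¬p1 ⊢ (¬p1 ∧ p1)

Derivation trace:
[∧R] p1, ¬p1 ⊢ (¬p1 ∧ p1)
  [¬R] ¬p1 ⊢ ¬p1
    [¬L] p1, ¬p1 ⊢ 
      [Ax] p1 ⊢ p1
  [Ax] p1 ⊢ p1

Result: YES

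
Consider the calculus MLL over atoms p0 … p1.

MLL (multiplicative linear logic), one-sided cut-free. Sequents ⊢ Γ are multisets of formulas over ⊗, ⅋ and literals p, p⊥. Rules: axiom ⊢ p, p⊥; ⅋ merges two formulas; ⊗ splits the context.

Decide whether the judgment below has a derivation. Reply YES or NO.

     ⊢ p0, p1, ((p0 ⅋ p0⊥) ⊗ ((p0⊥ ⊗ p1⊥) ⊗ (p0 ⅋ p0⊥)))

Derivation trace:
[⊗]  ⊢ p0, p1, ((p0 ⅋ p0⊥) ⊗ ((p0⊥ ⊗ p1⊥) ⊗ (p0 ⅋ p0⊥)))
  [⅋]  ⊢ (p0 ⅋ p0⊥)
    [Ax]  ⊢ p0, p0⊥
  [⊗]  ⊢ p0, p1, ((p0⊥ ⊗ p1⊥) ⊗ (p0 ⅋ p0⊥))
    [⊗]  ⊢ p0, p1, (p0⊥ ⊗ p1⊥)
      [Ax]  ⊢ p0, p0⊥
      [Ax]  ⊢ p1, p1⊥
    [⅋]  ⊢ (p0 ⅋ p0⊥)
      [Ax]  ⊢ p0, p0⊥

Result: YES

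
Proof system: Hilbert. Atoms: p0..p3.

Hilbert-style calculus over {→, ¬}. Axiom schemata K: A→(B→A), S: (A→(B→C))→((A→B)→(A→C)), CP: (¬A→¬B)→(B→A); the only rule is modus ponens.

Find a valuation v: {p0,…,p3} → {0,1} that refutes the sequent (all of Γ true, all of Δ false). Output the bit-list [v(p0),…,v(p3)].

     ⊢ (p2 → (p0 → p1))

Truth-table refutation:
  v=0000: Γ:[] Δ:[(p2 → (p0 → p1))=T] refutes=False
  v=0001: Γ:[] Δ:[(p2 → (p0 → p1))=T] refutes=False
  v=0010: Γ:[] Δ:[(p2 → (p0 → p1))=T] refutes=False
  v=0011: Γ:[] Δ:[(p2 → (p0 → p1))=T] refutes=False
  v=0100: Γ:[] Δ:[(p2 → (p0 → p1))=T] refutes=False
  v=0101: Γ:[] Δ:[(p2 → (p0 → p1))=T] refutes=False
  v=0110: Γ:[] Δ:[(p2 → (p0 → p1))=T] refutes=False
  v=0111: Γ:[] Δ:[(p2 → (p0 → p1))=T] refutes=False
  v=1000: Γ:[] Δ:[(p2 → (p0 → p1))=T] refutes=False
  v=1001: Γ:[] Δ:[(p2 → (p0 → p1))=T] refutes=False
  v=1010: Γ:[] Δ:[(p2 → (p0 → p1))=F] refutes=True  ← countermodel

Result: [1, 0, 1, 0]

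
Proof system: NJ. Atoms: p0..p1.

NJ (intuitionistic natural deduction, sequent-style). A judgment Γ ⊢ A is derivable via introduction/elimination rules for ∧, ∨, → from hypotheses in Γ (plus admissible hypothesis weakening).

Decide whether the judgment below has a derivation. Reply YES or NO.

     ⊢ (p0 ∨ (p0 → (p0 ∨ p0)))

Derivation (root first):
[∨I₂]  ⊢ (p0 ∨ (p0 → (p0 ∨ p0)))
  [→I]  ⊢ (p0 → (p0 ∨ p0))
    [∨I₁] p0 ⊢ (p0 ∨ p0)
      [Ax] p0 ⊢ p0

Result: YES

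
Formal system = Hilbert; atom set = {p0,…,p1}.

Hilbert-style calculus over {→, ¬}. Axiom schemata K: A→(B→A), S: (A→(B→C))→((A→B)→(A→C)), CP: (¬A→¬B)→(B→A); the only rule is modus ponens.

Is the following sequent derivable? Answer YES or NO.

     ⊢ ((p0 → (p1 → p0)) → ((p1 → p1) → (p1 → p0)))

Enumerate valuations to refute Γ ⊢ Δ:
  v=00: Γ:[] Δ:[((p0 → (p1 → p0)) → ((p1 → p1) → (p1 → p0)))=T] refutes=False
  v=01: Γ:[] Δ:[((p0 → (p1 → p0)) → ((p1 → p1) → (p1 → p0)))=F] refutes=True  ← countermodel

Result: NO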